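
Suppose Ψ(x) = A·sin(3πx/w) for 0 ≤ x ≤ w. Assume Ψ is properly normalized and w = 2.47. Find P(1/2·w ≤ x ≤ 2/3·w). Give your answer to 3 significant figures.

P ≈ 0.167

P = ∫_{1/2·w}^{2/3·w} |Ψ(x)|² dx.
The normalization integral ∫|Ψ|²dx over the whole domain equals w/2·A², and A² cancels in the ratio.
In terms of u = x/w (A² and the length scale cancel between numerator and denominator), P = [∫_{1/2}^{2/3} sin(3·π·u)^2 du] / [∫_{0}^{1} sin(3·π·u)^2 du].
An antiderivative of sin(3·π·u)^2 is u/2 - sin(6·π·u)/(12·π); evaluating from 1/2 to 2/3 gives 1/12, while the full integral is 1/2.
The result is P = 1/6.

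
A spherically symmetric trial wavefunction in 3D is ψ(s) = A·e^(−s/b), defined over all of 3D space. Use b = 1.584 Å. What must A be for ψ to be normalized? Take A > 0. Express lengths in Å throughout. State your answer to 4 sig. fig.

A ≈ 0.2830 Å^(-3/2)

The normalization condition is ∫|ψ|² 4πs² ds = 1 from 0 to ∞.
In 3D with spherical symmetry the volume element is 4πs² ds.
∫|ψ|² 4πs² ds = A²·(π·b^3).
With b = 1.584: A² = 0.080091 and A = 0.28300.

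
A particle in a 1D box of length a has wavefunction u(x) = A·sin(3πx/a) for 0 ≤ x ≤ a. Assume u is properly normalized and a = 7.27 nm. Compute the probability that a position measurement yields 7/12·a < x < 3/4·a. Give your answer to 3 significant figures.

P = ∫_{7/12·a}^{3/4·a} |u(x)|² dx.
The normalization integral ∫|u|²dx over the whole domain equals a/2·A², and A² cancels in the ratio.
Let t = x/a; then A² and the length scale cancel, so P = ∫_{7/12}^{3/4} sin(3·π·t)^2 dt ÷ ∫_{0}^{1} sin(3·π·t)^2 dt.
Using ∫ sin(3·π·t)^2 dt = t/2 - sin(6·π·t)/(12·π), the numerator is 1/12 - 1/(6·π) and the denominator is 1/2.
The result is P = (-2 + π)/(6·π).

P ≈ 0.0606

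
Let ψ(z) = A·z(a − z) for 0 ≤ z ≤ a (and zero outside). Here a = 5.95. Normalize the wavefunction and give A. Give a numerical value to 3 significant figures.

The normalization condition is ∫|ψ|² dz = 1 from 0 to a.
With ψ = A·z(a − z), the integral evaluates to A²·[a^5/30].
Hence A² = 1/[a^5/30].
Plugging in a = 5.95 yields A = 0.06343.

A ≈ 0.0634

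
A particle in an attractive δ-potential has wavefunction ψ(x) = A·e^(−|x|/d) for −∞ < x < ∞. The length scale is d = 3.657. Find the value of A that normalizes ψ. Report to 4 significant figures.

Normalization requires ∫|ψ|² dx = 1, integrated from −∞ to ∞.
With ∫₀^∞ x^0 e^(−αx) dx = 0!/α^1, the integral (without the A² prefactor) comes out to d.
Hence A² = 1/[d].
With d = 3.657: A² = 0.27345 and A = 0.52292.

A ≈ 0.5229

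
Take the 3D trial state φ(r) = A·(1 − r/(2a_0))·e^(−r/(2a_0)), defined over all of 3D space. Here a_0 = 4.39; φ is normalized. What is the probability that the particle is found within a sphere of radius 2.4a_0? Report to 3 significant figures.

With dV = 4πr²dr, the probability is ∫|φ|² dV over r ≤ 2.4a_0.
Normalization gives A² = 1/(8·π·a_0^3).
Let u = r/a_0; then A², 4π and the length scale all cancel, so P = ∫_{0}^{2.4} u^2·(1 - u/2)^2·e^(-u) du ÷ ∫_{0}^{∞} u^2·(1 - u/2)^2·e^(-u) du.
With ∫ u^2·(1 - u/2)^2·e^(-u) du = -(u^4/4 + u^2 + 2·u + 2)·e^(-u) + C, the region integral is ≈ 0.10813 and the full one is 2.
Taking the ratio yields P = 0.05407.

P ≈ 0.0541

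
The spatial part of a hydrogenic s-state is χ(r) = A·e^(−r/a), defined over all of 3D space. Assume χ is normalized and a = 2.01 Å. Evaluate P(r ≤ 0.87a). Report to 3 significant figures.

P ≈ 0.253

P = ∫ |χ|² 4πr² dr over r ≤ 0.87a.
Normalization gives A² = 1/(π·a^3).
In terms of u = r/a (A², 4π and the length scale all cancel between numerator and denominator), P = [∫_{0}^{0.87} u^2·e^(-2·u) du] / [∫_{0}^{∞} u^2·e^(-2·u) du].
Using ∫ u^2·e^(-2·u) du = -(2·u^2 + 2·u + 1)·e^(-2·u)/4, the numerator is ≈ 0.063343 and the denominator is 1/4.
This evaluates to P = 0.2534.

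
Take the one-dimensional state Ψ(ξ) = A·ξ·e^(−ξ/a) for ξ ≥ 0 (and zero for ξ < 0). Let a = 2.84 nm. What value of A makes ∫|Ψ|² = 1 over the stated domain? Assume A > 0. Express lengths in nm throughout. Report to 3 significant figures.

A ≈ 0.418 nm^(-3/2)

Require ∫ |Ψ|² dξ = 1 over the whole domain.
With Ψ = A·ξ·e^(−ξ/a), the integral evaluates to A²·[a^3/4].
Setting this equal to 1 gives A² = 1/(a^3/4).
Plugging in a = 2.84 yields A = 0.4179.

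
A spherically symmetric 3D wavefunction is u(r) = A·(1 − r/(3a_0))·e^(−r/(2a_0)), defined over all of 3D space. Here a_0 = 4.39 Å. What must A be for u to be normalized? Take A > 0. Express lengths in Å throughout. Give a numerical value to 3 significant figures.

The normalization condition is ∫|u|² 4πr² dr = 1 from 0 to ∞.
The angular integral contributes 4π, leaving ∫₀^∞ r²|u|² dr.
Recall ∫₀^∞ r^m e^(−r/β) dr = m!·β^(m+1), carrying out the integral gives A² · 8·π·a_0^3/3.
Hence A² = 1/[8·π·a_0^3/3].
Substituting a_0 = 4.39 gives A² = 0.001411, so A = 0.03756.

A ≈ 0.0376 Å^(-3/2)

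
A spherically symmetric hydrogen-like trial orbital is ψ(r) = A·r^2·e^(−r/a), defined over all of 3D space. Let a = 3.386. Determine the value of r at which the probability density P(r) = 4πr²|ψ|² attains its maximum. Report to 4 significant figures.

Set d/dr [P(r) = 4πr²|ψ|²] = 0 and solve for r > 0.
This gives r = 3·a.
With a = 3.386, the most probable radial distance is 10.158.

r ≈ 10.16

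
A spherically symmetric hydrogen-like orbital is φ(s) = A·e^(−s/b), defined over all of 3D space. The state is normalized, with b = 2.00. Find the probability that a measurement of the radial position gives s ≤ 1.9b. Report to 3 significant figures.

P ≈ 0.731

Integrate the radial probability density 4πs²|φ|² over s ≤ 1.9b.
The full normalization integral is A²·[π·b^3] = 1, fixing A².
Let u = s/b; then A², 4π and the length scale all cancel, so P = ∫_{0}^{1.9} u^2·e^(-2·u) du ÷ ∫_{0}^{∞} u^2·e^(-2·u) du.
Using ∫ u^2·e^(-2·u) du = -(2·u^2 + 2·u + 1)·e^(-2·u)/4, the numerator is 1/4 - 601·e^(-19/5)/200 and the denominator is 1/4.
Taking the ratio yields P = 0.7311.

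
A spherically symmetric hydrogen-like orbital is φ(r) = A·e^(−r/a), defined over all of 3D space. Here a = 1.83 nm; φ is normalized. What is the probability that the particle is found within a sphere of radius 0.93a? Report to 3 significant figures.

P ≈ 0.285

P = ∫ |φ|² 4πr² dr over r ≤ 0.93a.
A² is fixed by ∫₀^∞ 4πr²|φ|² dr = 1, i.e. A² = (π·a^3)^(−1).
Substituting u = r/a, A², 4π and the length scale all cancel in the ratio: P = ∫_{0}^{0.93} u^2·e^(-2·u) du / ∫_{0}^{∞} u^2·e^(-2·u) du.
Using ∫ u^2·e^(-2·u) du = -(2·u^2 + 2·u + 1)·e^(-2·u)/4, the numerator is ≈ 0.071373 and the denominator is 1/4.
The region integral divided by the full integral gives P = 0.2855.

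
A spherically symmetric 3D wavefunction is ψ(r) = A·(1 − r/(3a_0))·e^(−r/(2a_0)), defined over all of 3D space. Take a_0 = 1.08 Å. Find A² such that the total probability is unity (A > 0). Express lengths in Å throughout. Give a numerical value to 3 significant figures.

Require ∫ |ψ|² 4πr² dr = 1 over the whole domain.
Recall ∫₀^∞ r^m e^(−r/β) dr = m!·β^(m+1), the integral (without the A² prefactor) comes out to 8·π·a_0^3/3.
So A² = (8·π·a_0^3/3)^(−1).
Substituting a_0 = 1.08 gives A² = 0.09476, so A = 0.3078.

A^2 ≈ 0.0948 Å^(-3)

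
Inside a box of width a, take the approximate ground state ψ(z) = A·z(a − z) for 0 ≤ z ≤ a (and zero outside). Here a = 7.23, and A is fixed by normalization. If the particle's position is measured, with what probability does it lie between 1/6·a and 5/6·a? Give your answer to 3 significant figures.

P ≈ 0.929

|ψ|² is the probability density, so P = ∫_{1/6·a}^{5/6·a} |ψ|² dz.
With A² fixed by ∫|ψ|² = 1, i.e. A² = (a^5/30)^(−1), substitute and integrate.
Substituting u = z/a, A² and the length scale cancel in the ratio: P = ∫_{1/6}^{5/6} u^2·(1 - u)^2 du / ∫_{0}^{1} u^2·(1 - u)^2 du.
Using ∫ u^2·(1 - u)^2 du = u^3·(6·u^2 - 15·u + 10)/30, the numerator is 301/9720 and the denominator is 1/30.
Evaluating gives P = 301/324.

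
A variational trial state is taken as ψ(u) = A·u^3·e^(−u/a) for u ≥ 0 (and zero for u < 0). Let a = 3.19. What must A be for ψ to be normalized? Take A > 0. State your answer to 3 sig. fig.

A ≈ 0.00727

We need A² ∫|f|² du = 1, taking the integral from 0 to ∞.
With ψ = A·u^3·e^(−u/a), the integral evaluates to A²·[45·a^7/8].
So A² = (45·a^7/8)^(−1).
Substituting a = 3.19 gives A² = 0.00005289, so A = 0.007272.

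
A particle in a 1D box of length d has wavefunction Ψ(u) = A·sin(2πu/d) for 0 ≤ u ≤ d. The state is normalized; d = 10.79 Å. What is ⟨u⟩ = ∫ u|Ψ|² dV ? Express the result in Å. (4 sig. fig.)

⟨u⟩ ≈ 5.395 Å

⟨u⟩ = ∫ u |Ψ|² du over the full domain.
Using sin²θ = (1 − cos 2θ)/2, since the A² factors cancel between numerator and denominator, ⟨u⟩ = d/2.
Putting d = 10.79 gives 5.3950.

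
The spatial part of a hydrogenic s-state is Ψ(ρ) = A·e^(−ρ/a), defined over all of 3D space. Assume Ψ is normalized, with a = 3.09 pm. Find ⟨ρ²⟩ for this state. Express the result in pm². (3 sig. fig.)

⟨ρ²⟩ = ∫ ρ^2 |Ψ|² 4πρ² dρ over the full domain.
Recall ∫₀^∞ ρ^m e^(−ρ/β) dρ = m!·β^(m+1), the ratio of the moment integral to the normalization integral gives ⟨ρ²⟩ = 3·a^2.
With a = 3.09, ⟨ρ^2⟩ = 28.64.

⟨ρ^2⟩ ≈ 28.6 pm^2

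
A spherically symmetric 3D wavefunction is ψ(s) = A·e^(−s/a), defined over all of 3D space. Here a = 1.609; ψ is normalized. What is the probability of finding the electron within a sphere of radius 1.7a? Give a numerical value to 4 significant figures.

P ≈ 0.6603

With dV = 4πs²ds, the probability is ∫|ψ|² dV over s ≤ 1.7a.
Normalization gives A² = 1/(π·a^3).
Let u = s/a; then A², 4π and the length scale all cancel, so P = ∫_{0}^{1.7} u^2·e^(-2·u) du ÷ ∫_{0}^{∞} u^2·e^(-2·u) du.
An antiderivative of u^2·e^(-2·u) is -(2·u^2 + 2·u + 1)·e^(-2·u)/4; evaluating from 0 to 1.7 gives 1/4 - 509·e^(-17/5)/200, while the full integral is 1/4.
Taking the ratio yields P = 0.66026.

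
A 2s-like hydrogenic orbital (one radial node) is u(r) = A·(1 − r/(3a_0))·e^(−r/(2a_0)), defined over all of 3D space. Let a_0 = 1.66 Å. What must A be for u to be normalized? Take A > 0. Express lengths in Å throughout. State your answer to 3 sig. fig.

A ≈ 0.162 Å^(-3/2)

Require ∫ |u|² 4πr² dr = 1 over the whole domain.
The angular integral contributes 4π, leaving ∫₀^∞ r²|u|² dr.
∫|u|² 4πr² dr = A²·(8·π·a_0^3/3).
So A² = (8·π·a_0^3/3)^(−1).
Plugging in a_0 = 1.66 yields A = 0.1615.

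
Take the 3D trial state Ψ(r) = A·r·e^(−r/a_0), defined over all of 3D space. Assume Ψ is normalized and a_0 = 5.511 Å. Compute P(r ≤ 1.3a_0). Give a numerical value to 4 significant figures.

Integrate the radial probability density 4πr²|Ψ|² over r ≤ 1.3a_0.
Normalization gives A² = 1/(3·π·a_0^5).
In terms of u = r/a_0 (A², 4π and the length scale all cancel between numerator and denominator), P = [∫_{0}^{1.3} u^4·e^(-2·u) du] / [∫_{0}^{∞} u^4·e^(-2·u) du].
An antiderivative of u^4·e^(-2·u) is -(u^4/2 + u^3 + 3·u^2/2 + 3·u/2 + 3/4)·e^(-2·u); evaluating from 0 to 1.3 gives ≈ 0.0919324, while the full integral is 3/4.
The region integral divided by the full integral gives P = 0.12258.

P ≈ 0.1226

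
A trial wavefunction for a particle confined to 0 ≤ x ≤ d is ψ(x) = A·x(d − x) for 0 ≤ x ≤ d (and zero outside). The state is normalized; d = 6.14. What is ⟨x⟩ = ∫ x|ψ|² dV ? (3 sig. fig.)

⟨x⟩ ≈ 3.07

By definition ⟨x⟩ = ∫ x |ψ(x)|² dx.
Expanding the polynomial and integrating term by term, the ratio of the moment integral to the normalization integral gives ⟨x⟩ = d/2.
Putting d = 6.14 gives 3.070.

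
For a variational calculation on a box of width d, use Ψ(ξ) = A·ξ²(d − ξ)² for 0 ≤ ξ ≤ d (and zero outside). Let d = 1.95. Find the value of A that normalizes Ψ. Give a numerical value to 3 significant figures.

A ≈ 1.24

Normalization requires ∫|Ψ|² dξ = 1, integrated from 0 to d.
Expanding the polynomial and integrating term by term, the integral (without the A² prefactor) comes out to d^9/630.
Hence A² = 1/[d^9/630].
Substituting d = 1.95 gives A² = 1.545, so A = 1.243.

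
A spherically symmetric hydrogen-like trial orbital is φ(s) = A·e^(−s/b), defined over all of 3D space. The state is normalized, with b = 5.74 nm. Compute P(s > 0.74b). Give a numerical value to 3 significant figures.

P ≈ 0.814

With dV = 4πs²ds, the probability is ∫|φ|² dV over s > 0.74b.
Normalization gives A² = 1/(π·b^3).
Substituting u = s/b, A², 4π and the length scale all cancel in the ratio: P = ∫_{0.74}^{∞} u^2·e^(-2·u) du / ∫_{0}^{∞} u^2·e^(-2·u) du.
Using ∫ u^2·e^(-2·u) du = -(2·u^2 + 2·u + 1)·e^(-2·u)/4, the numerator is 4469·e^(-37/25)/5000 and the denominator is 1/4.
This evaluates to P = 0.8139.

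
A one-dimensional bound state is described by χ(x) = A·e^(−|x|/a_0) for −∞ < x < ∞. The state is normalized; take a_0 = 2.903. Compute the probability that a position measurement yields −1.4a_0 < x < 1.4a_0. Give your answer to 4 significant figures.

P ≈ 0.9392

|χ|² is the probability density, so P = ∫_{−1.4a_0}^{1.4a_0} |χ|² dx.
Since A² = 1/(a_0), this is the region integral divided by the full normalization integral.
By symmetry take twice the x ≥ 0 contribution in numerator and denominator; the 2's cancel. In terms of u = x/a_0 (A² and the length scale cancel between numerator and denominator), P = [∫_{0}^{1.4} e^(-2·u) du] / [∫_{0}^{∞} e^(-2·u) du].
With ∫ e^(-2·u) du = -e^(-2·u)/2 + C, the region integral is 1/2 - e^(-14/5)/2 and the full one is 1/2.
The result is P = 0.93919.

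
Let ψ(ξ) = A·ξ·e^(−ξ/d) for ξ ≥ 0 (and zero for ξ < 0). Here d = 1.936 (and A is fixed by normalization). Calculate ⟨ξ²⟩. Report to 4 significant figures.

⟨ξ^2⟩ ≈ 11.24

⟨ξ²⟩ = ∫ ξ^2 |ψ|² dξ over the full domain.
Evaluating both integrals, ⟨ξ²⟩ = 3·d^2.
With d = 1.936, ⟨ξ^2⟩ = 11.244.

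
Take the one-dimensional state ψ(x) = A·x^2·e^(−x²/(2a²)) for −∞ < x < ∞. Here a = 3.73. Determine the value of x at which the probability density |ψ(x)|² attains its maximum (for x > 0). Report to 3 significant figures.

x ≈ 5.28

Differentiate |ψ(x)|² with respect to x and set to zero.
This gives x = √(2)·a.
With a = 3.73, the value of x > 0 at which the probability density is greatest is 5.275.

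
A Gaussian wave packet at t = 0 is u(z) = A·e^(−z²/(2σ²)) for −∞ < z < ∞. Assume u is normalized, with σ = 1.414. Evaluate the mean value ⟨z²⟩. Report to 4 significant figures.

⟨z²⟩ = ∫ z^2 |u|² dz over the full domain.
Since the A² factors cancel between numerator and denominator, ⟨z²⟩ = σ^2/2.
With σ = 1.414, ⟨z^2⟩ = 0.99970.

⟨z^2⟩ ≈ 0.9997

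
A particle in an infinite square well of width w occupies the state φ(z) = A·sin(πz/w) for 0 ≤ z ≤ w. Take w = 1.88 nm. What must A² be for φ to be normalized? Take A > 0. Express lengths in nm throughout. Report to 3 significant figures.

The normalization condition is ∫|φ|² dz = 1 from 0 to w.
The integral (without the A² prefactor) comes out to w/2.
Plugging in w = 1.88 yields A = 1.031.

A^2 ≈ 1.06 nm^(-1)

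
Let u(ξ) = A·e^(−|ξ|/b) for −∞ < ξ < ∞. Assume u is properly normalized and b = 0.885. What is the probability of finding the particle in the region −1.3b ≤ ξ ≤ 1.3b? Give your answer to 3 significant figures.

P ≈ 0.926

|u|² is the probability density, so P = ∫_{−1.3b}^{1.3b} |u|² dξ.
With A² fixed by ∫|u|² = 1, i.e. A² = (b)^(−1), substitute and integrate.
By symmetry take twice the ξ ≥ 0 contribution in numerator and denominator; the 2's cancel. Substituting t = ξ/b, A² and the length scale cancel in the ratio: P = ∫_{0}^{1.3} e^(-2·t) dt / ∫_{0}^{∞} e^(-2·t) dt.
With ∫ e^(-2·t) dt = -e^(-2·t)/2 + C, the region integral is 1/2 - e^(-13/5)/2 and the full one is 1/2.
Taking the ratio, P = 0.9257.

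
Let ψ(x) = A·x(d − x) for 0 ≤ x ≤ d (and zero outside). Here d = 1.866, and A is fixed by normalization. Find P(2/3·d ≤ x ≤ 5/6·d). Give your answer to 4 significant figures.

P ≈ 0.1744

P = ∫_{2/3·d}^{5/6·d} |ψ(x)|² dx.
Since A² = 1/(d^5/30), this is the region integral divided by the full normalization integral.
In terms of u = x/d (A² and the length scale cancel between numerator and denominator), P = [∫_{2/3}^{5/6} u^2·(1 - u)^2 du] / [∫_{0}^{1} u^2·(1 - u)^2 du].
An antiderivative of u^2·(1 - u)^2 is u^3·(6·u^2 - 15·u + 10)/30; evaluating from 2/3 to 5/6 gives ≈ 0.00581276, while the full integral is 1/30.
Evaluating gives P = 113/648.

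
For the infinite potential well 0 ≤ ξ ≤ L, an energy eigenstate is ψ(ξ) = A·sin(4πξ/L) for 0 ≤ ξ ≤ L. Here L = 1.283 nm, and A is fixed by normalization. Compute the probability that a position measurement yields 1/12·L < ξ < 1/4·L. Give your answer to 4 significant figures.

P = ∫_{1/12·L}^{1/4·L} |ψ(ξ)|² dξ.
With A² fixed by ∫|ψ|² = 1, i.e. A² = (L/2)^(−1), substitute and integrate.
Let u = ξ/L; then A² and the length scale cancel, so P = ∫_{1/12}^{1/4} sin(4·π·u)^2 du ÷ ∫_{0}^{1} sin(4·π·u)^2 du.
An antiderivative of sin(4·π·u)^2 is u/2 - sin(4·π·u)·cos(4·π·u)/(8·π); evaluating from 1/12 to 1/4 gives √(3)/(32·π) + 1/12, while the full integral is 1/2.
Evaluating gives P = (√(3)/16 + π/6)/π.

P ≈ 0.2011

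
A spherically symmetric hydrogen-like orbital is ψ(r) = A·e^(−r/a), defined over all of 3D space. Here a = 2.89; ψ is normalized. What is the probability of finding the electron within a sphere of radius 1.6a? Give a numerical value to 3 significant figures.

Integrate the radial probability density 4πr²|ψ|² over r ≤ 1.6a.
Normalization gives A² = 1/(π·a^3).
In terms of u = r/a (A², 4π and the length scale all cancel between numerator and denominator), P = [∫_{0}^{1.6} u^2·e^(-2·u) du] / [∫_{0}^{∞} u^2·e^(-2·u) du].
An antiderivative of u^2·e^(-2·u) is -(2·u^2 + 2·u + 1)·e^(-2·u)/4; evaluating from 0 to 1.6 gives 1/4 - 233·e^(-16/5)/100, while the full integral is 1/4.
This evaluates to P = 0.6201.

P ≈ 0.620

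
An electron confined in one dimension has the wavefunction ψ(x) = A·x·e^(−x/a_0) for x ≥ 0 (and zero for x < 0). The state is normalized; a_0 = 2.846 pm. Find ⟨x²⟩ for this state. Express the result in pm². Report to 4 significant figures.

By definition ⟨x²⟩ = ∫ x^2 |ψ(x)|² dx.
Evaluating both integrals, ⟨x²⟩ = 3·a_0^2.
With a_0 = 2.846, ⟨x^2⟩ = 24.299.

⟨x^2⟩ ≈ 24.30 pm^2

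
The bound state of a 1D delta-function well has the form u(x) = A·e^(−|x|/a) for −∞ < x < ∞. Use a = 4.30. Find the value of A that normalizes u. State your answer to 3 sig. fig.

A ≈ 0.482

Normalization requires ∫|u|² dx = 1, integrated from −∞ to ∞.
With ∫₀^∞ x^0 e^(−αx) dx = 0!/α^1, carrying out the integral gives A² · a.
Setting this equal to 1 gives A² = 1/(a).
Substituting a = 4.30 gives A² = 0.2326, so A = 0.4822.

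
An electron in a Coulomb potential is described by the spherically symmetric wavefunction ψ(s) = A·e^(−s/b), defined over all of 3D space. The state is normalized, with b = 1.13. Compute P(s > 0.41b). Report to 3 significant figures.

P ≈ 0.950

Integrate the radial probability density 4πs²|ψ|² over s > 0.41b.
A² is fixed by ∫₀^∞ 4πs²|ψ|² ds = 1, i.e. A² = (π·b^3)^(−1).
Let u = s/b; then A², 4π and the length scale all cancel, so P = ∫_{0.41}^{∞} u^2·e^(-2·u) du ÷ ∫_{0}^{∞} u^2·e^(-2·u) du.
With ∫ u^2·e^(-2·u) du = -(2·u^2 + 2·u + 1)·e^(-2·u)/4 + C, the region integral is ≈ 0.23741 and the full one is 1/4.
The region integral divided by the full integral gives P = 0.9497.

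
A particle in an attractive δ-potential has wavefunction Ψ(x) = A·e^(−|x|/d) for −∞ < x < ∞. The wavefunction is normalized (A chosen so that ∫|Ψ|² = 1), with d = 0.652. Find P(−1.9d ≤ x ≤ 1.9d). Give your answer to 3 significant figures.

P ≈ 0.978

|Ψ|² is the probability density, so P = ∫_{−1.9d}^{1.9d} |Ψ|² dx.
Since A² = 1/(d), this is the region integral divided by the full normalization integral.
Both integrals are even about x = 0, so only the x ≥ 0 halves are needed (the factors of 2 cancel). Substituting u = x/d, A² and the length scale cancel in the ratio: P = ∫_{0}^{1.9} e^(-2·u) du / ∫_{0}^{∞} e^(-2·u) du.
An antiderivative of e^(-2·u) is -e^(-2·u)/2; evaluating from 0 to 1.9 gives 1/2 - e^(-19/5)/2, while the full integral is 1/2.
This works out to P = 0.9776.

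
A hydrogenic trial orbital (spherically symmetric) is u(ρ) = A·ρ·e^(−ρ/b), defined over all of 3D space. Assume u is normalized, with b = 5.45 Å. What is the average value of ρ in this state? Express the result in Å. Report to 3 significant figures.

By definition ⟨ρ⟩ = ∫ ρ |u(ρ)|² 4πρ² dρ.
Recall ∫₀^∞ ρ^m e^(−ρ/β) dρ = m!·β^(m+1), since the A² factors cancel between numerator and denominator, ⟨ρ⟩ = 5·b/2.
With b = 5.45, ⟨ρ⟩ = 13.63.

⟨ρ⟩ ≈ 13.6 Å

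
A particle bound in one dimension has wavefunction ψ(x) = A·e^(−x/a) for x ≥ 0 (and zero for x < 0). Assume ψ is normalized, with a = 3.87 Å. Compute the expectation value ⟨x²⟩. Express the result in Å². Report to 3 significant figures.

⟨x^2⟩ ≈ 7.49 Å^2

The expectation value is the |ψ|²-weighted average of x^2: ∫ x^2|ψ|² dx.
With ∫₀^∞ x^2 e^(−αx) dx = 2!/α^3, since the A² factors cancel between numerator and denominator, ⟨x²⟩ = a^2/2.
Putting a = 3.87 gives 7.488.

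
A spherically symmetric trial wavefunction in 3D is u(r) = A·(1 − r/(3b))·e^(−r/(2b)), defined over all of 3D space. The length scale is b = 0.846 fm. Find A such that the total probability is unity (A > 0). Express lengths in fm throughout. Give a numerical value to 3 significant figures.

We need A² ∫|f|² 4πr² dr = 1, taking the integral from 0 to ∞.
With ∫₀^∞ r^4 e^(−αr) dr = 4!/α^5, ∫|u|² 4πr² dr = A²·(8·π·b^3/3).
So A² = (8·π·b^3/3)^(−1).
With b = 0.846: A² = 0.1971 and A = 0.4440.

A ≈ 0.444 fm^(-3/2)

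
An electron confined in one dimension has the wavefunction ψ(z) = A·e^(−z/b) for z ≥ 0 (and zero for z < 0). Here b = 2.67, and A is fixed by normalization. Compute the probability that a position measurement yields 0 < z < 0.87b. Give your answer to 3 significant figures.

P = ∫_{0}^{0.87b} |ψ(z)|² dz.
Since A² = 1/(b/2), this is the region integral divided by the full normalization integral.
Let u = z/b; then A² and the length scale cancel, so P = ∫_{0}^{0.87} e^(-2·u) du ÷ ∫_{0}^{∞} e^(-2·u) du.
Using ∫ e^(-2·u) du = -e^(-2·u)/2, the numerator is 1/2 - e^(-87/50)/2 and the denominator is 1/2.
This works out to P = 0.8245.

P ≈ 0.824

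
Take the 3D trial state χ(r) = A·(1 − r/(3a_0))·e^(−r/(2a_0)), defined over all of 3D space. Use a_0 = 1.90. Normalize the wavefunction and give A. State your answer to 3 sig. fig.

A ≈ 0.132

We need A² ∫|f|² 4πr² dr = 1, taking the integral from 0 to ∞.
(Spherical symmetry: dV = 4πr² dr.)
Using ∫₀^∞ rⁿ e^(−αr) dr = n!/αⁿ⁺¹, carrying out the integral gives A² · 8·π·a_0^3/3.
Plugging in a_0 = 1.90 yields A = 0.1319.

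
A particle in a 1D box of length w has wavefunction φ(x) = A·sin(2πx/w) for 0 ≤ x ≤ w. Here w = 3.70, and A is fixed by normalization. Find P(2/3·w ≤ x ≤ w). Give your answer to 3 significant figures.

|φ|² is the probability density, so P = ∫_{2/3·w}^{w} |φ|² dx.
The normalization integral ∫|φ|²dx over the whole domain equals w/2·A², and A² cancels in the ratio.
In terms of u = x/w (A² and the length scale cancel between numerator and denominator), P = [∫_{2/3}^{1} sin(2·π·u)^2 du] / [∫_{0}^{1} sin(2·π·u)^2 du].
With ∫ sin(2·π·u)^2 du = u/2 - sin(4·π·u)/(8·π) + C, the region integral is √(3)/(16·π) + 1/6 and the full one is 1/2.
Evaluating gives P = (√(3)/8 + π/3)/π.

P ≈ 0.402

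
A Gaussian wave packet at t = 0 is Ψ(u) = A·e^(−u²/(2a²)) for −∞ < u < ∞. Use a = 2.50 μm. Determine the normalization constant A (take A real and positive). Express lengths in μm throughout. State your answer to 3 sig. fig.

Require ∫ |Ψ|² du = 1 over the whole domain.
∫|Ψ|² du = A²·(√(π)·a).
Setting this equal to 1 gives A² = 1/(√(π)·a).
With a = 2.50: A² = 0.2257 and A = 0.4751.

A ≈ 0.475 μm^(-1/2)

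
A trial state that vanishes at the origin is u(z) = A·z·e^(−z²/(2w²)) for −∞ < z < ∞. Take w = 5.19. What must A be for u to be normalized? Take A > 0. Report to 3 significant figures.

A ≈ 0.0898

The normalization condition is ∫|u|² dz = 1 from −∞ to ∞.
With u = A·z·e^(−z²/(2w²)), the integral evaluates to A²·[√(π)·w^3/2].
Setting this equal to 1 gives A² = 1/(√(π)·w^3/2).
Plugging in w = 5.19 yields A = 0.08984.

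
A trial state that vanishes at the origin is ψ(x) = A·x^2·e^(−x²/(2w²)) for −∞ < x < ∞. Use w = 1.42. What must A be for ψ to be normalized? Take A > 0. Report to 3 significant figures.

The normalization condition is ∫|ψ|² dx = 1 from −∞ to ∞.
Using the Gaussian integral ∫_{−∞}^{∞} e^(−αx²) dx = √(π/α), ∫|ψ|² dx = A²·(3·√(π)·w^5/4).
Substituting w = 1.42 gives A² = 0.1303, so A = 0.3610.

A ≈ 0.361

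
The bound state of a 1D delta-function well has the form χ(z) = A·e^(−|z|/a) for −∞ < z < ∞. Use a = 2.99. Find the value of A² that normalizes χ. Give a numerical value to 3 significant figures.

A^2 ≈ 0.334

Normalization requires ∫|χ|² dz = 1, integrated from −∞ to ∞.
With ∫₀^∞ z^0 e^(−αz) dz = 0!/α^1, ∫|χ|² dz = A²·(a).
Hence A² = 1/[a].
With a = 2.99: A² = 0.3344 and A = 0.5783.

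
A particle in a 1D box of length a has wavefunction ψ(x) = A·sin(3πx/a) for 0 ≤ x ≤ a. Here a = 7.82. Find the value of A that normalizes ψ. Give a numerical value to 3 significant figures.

A ≈ 0.506

The normalization condition is ∫|ψ|² dx = 1 from 0 to a.
∫|ψ|² dx = A²·(a/2).
Setting this equal to 1 gives A² = 1/(a/2).
With a = 7.82: A² = 0.2558 and A = 0.5057.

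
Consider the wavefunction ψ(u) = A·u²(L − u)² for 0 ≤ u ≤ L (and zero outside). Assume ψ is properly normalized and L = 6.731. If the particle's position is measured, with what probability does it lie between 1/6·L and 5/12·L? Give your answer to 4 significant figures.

|ψ|² is the probability density, so P = ∫_{1/6·L}^{5/12·L} |ψ|² du.
The normalization integral ∫|ψ|²du over the whole domain equals L^9/630·A², and A² cancels in the ratio.
Let t = u/L; then A² and the length scale cancel, so P = ∫_{1/6}^{5/12} t^4·(1 - t)^4 dt ÷ ∫_{0}^{1} t^4·(1 - t)^4 dt.
Using ∫ t^4·(1 - t)^4 dt = t^5·(70·t^4 - 315·t^3 + 540·t^2 - 420·t + 126)/630, the numerator is ≈ 0.000465682 and the denominator is 1/630.
This works out to P = 0.29338.

P ≈ 0.2934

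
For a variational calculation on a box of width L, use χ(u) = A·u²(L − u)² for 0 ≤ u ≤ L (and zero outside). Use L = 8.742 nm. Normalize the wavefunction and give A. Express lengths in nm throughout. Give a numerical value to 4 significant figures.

A ≈ 0.001454 nm^(-9/2)

We need A² ∫|f|² du = 1, taking the integral from 0 to L.
Carrying out the integral gives A² · L^9/630.
Hence A² = 1/[L^9/630].
Substituting L = 8.742 gives A² = 0.0000021127, so A = 0.0014535.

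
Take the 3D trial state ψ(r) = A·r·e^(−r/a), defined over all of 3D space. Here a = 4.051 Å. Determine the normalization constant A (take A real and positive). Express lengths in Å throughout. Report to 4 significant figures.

Require ∫ |ψ|² 4πr² dr = 1 over the whole domain.
The angular integral contributes 4π, leaving ∫₀^∞ r²|ψ|² dr.
With ∫₀^∞ r^4 e^(−αr) dr = 4!/α^5, carrying out the integral gives A² · 3·π·a^5.
Substituting a = 4.051 gives A² = 0.000097256, so A = 0.0098619.

A ≈ 0.009862 Å^(-5/2)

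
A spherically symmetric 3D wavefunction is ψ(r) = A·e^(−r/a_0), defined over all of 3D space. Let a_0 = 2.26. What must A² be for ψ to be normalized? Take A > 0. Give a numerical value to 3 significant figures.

A^2 ≈ 0.0276

Require ∫ |ψ|² 4πr² dr = 1 over the whole domain.
The angular integral contributes 4π, leaving ∫₀^∞ r²|ψ|² dr.
∫|ψ|² 4πr² dr = A²·(π·a_0^3).
Setting this equal to 1 gives A² = 1/(π·a_0^3).
Substituting a_0 = 2.26 gives A² = 0.02758, so A = 0.1661.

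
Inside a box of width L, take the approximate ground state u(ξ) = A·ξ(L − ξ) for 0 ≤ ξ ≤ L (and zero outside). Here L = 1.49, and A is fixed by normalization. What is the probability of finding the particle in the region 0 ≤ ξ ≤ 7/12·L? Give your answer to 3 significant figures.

The probability is P = ∫ |u|² dξ over [0, 7/12·L].
Since A² = 1/(L^5/30), this is the region integral divided by the full normalization integral.
Let t = ξ/L; then A² and the length scale cancel, so P = ∫_{0}^{7/12} t^2·(1 - t)^2 dt ÷ ∫_{0}^{1} t^2·(1 - t)^2 dt.
Using ∫ t^2·(1 - t)^2 dt = t^3·(6·t^2 - 15·t + 10)/30, the numerator is ≈ 0.021779 and the denominator is 1/30.
Evaluating gives P = 0.6534.

P ≈ 0.653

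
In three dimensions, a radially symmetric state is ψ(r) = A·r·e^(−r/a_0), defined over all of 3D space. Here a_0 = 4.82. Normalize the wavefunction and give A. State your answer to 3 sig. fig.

A ≈ 0.00639

Require ∫ |ψ|² 4πr² dr = 1 over the whole domain.
(Spherical symmetry: dV = 4πr² dr.)
Recall ∫₀^∞ r^m e^(−r/β) dr = m!·β^(m+1), ∫|ψ|² 4πr² dr = A²·(3·π·a_0^5).
Setting this equal to 1 gives A² = 1/(3·π·a_0^5).
With a_0 = 4.82: A² = 0.00004078 and A = 0.006386.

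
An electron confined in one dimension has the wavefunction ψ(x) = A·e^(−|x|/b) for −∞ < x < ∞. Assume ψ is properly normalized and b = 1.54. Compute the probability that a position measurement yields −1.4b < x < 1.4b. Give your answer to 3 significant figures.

P = ∫_{−1.4b}^{1.4b} |ψ(x)|² dx.
Since A² = 1/(b), this is the region integral divided by the full normalization integral.
By symmetry take twice the x ≥ 0 contribution in numerator and denominator; the 2's cancel. In terms of u = x/b (A² and the length scale cancel between numerator and denominator), P = [∫_{0}^{1.4} e^(-2·u) du] / [∫_{0}^{∞} e^(-2·u) du].
With ∫ e^(-2·u) du = -e^(-2·u)/2 + C, the region integral is 1/2 - e^(-14/5)/2 and the full one is 1/2.
Evaluating gives P = 0.9392.

P ≈ 0.939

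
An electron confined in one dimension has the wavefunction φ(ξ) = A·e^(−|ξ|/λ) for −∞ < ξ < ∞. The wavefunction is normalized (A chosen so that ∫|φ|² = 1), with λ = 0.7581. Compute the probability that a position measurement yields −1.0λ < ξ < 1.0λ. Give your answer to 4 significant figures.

P ≈ 0.8647

P = ∫_{−1.0λ}^{1.0λ} |φ(ξ)|² dξ.
The normalization integral ∫|φ|²dξ over the whole domain equals λ·A², and A² cancels in the ratio.
By symmetry take twice the ξ ≥ 0 contribution in numerator and denominator; the 2's cancel. Let u = ξ/λ; then A² and the length scale cancel, so P = ∫_{0}^{1.0} e^(-2·u) du ÷ ∫_{0}^{∞} e^(-2·u) du.
Using ∫ e^(-2·u) du = -e^(-2·u)/2, the numerator is 1/2 - e^(-2)/2 and the denominator is 1/2.
Evaluating gives P = 0.86466.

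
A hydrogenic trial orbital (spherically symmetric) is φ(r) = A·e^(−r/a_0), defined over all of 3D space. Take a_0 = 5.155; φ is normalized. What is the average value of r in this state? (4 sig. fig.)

The expectation value is the |φ|²-weighted average of r: ∫ r|φ|² 4πr² dr.
With ∫₀^∞ r^3 e^(−αr) dr = 3!/α^4, since the A² factors cancel between numerator and denominator, ⟨r⟩ = 3·a_0/2.
Putting a_0 = 5.155 gives 7.7325.

⟨r⟩ ≈ 7.733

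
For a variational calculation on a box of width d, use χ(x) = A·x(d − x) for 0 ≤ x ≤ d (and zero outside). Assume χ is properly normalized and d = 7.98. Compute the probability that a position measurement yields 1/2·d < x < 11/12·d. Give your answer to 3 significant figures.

P ≈ 0.495

P = ∫_{1/2·d}^{11/12·d} |χ(x)|² dx.
With A² fixed by ∫|χ|² = 1, i.e. A² = (d^5/30)^(−1), substitute and integrate.
In terms of u = x/d (A² and the length scale cancel between numerator and denominator), P = [∫_{1/2}^{11/12} u^2·(1 - u)^2 du] / [∫_{0}^{1} u^2·(1 - u)^2 du].
With ∫ u^2·(1 - u)^2 du = u^3·(6·u^2 - 15·u + 10)/30 + C, the region integral is ≈ 0.016497 and the full one is 1/30.
Evaluating gives P = 0.4949.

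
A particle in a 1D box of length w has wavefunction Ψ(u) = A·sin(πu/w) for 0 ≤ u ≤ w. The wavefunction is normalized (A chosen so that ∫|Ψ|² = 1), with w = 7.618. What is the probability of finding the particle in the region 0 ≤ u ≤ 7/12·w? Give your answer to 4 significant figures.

P ≈ 0.6629

P = ∫_{0}^{7/12·w} |Ψ(u)|² du.
Since A² = 1/(w/2), this is the region integral divided by the full normalization integral.
Substituting t = u/w, A² and the length scale cancel in the ratio: P = ∫_{0}^{7/12} sin(π·t)^2 dt / ∫_{0}^{1} sin(π·t)^2 dt.
With ∫ sin(π·t)^2 dt = t/2 - sin(2·π·t)/(4·π) + C, the region integral is 1/(8·π) + 7/24 and the full one is 1/2.
This works out to P = (3 + 7·π)/(12·π).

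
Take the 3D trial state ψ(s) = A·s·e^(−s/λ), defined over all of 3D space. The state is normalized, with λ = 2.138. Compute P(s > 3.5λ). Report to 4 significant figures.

With dV = 4πs²ds, the probability is ∫|ψ|² dV over s > 3.5λ.
The full normalization integral is A²·[3·π·λ^5] = 1, fixing A².
Substituting u = s/λ, A², 4π and the length scale all cancel in the ratio: P = ∫_{3.5}^{∞} u^4·e^(-2·u) du / ∫_{0}^{∞} u^4·e^(-2·u) du.
Using ∫ u^4·e^(-2·u) du = -(u^4/2 + u^3 + 3·u^2/2 + 3·u/2 + 3/4)·e^(-2·u), the numerator is 4553·e^(-7)/32 and the denominator is 3/4.
This evaluates to P = 0.17299.

P ≈ 0.1730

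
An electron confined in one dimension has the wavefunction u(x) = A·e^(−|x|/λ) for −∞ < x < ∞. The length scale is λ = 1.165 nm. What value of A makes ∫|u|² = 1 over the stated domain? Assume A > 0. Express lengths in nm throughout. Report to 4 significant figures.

We need A² ∫|f|² dx = 1, taking the integral from −∞ to ∞.
With u = A·e^(−|x|/λ), the integral evaluates to A²·[λ].
Plugging in λ = 1.165 yields A = 0.92648.

A ≈ 0.9265 nm^(-1/2)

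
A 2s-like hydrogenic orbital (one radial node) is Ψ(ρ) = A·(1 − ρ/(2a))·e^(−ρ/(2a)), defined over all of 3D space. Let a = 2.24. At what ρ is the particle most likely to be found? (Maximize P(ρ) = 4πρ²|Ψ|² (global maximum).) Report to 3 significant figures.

ρ ≈ 11.7

Differentiate P(ρ) = 4πρ²|Ψ|² with respect to ρ and set to zero.
This gives ρ = a·(√(5) + 3).
With a = 2.24, the most probable radial distance is 11.73.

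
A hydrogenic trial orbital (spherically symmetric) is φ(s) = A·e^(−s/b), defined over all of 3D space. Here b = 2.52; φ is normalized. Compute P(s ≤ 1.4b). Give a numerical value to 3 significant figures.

P = ∫ |φ|² 4πs² ds over s ≤ 1.4b.
Normalization gives A² = 1/(π·b^3).
Substituting u = s/b, A², 4π and the length scale all cancel in the ratio: P = ∫_{0}^{1.4} u^2·e^(-2·u) du / ∫_{0}^{∞} u^2·e^(-2·u) du.
With ∫ u^2·e^(-2·u) du = -(2·u^2 + 2·u + 1)·e^(-2·u)/4 + C, the region integral is 1/4 - 193·e^(-14/5)/100 and the full one is 1/4.
The region integral divided by the full integral gives P = 0.5305.

P ≈ 0.531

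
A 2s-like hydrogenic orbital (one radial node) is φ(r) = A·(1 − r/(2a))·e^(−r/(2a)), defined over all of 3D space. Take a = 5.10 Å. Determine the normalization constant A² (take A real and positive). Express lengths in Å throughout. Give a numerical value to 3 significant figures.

Require ∫ |φ|² 4πr² dr = 1 over the whole domain.
In 3D with spherical symmetry the volume element is 4πr² dr.
The integral (without the A² prefactor) comes out to 8·π·a^3.
With a = 5.10: A² = 0.0003000 and A = 0.01732.

A^2 ≈ 0.000300 Å^(-3)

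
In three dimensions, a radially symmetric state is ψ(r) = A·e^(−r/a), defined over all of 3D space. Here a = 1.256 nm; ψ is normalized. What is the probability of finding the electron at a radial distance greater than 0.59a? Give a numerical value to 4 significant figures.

P = ∫ |ψ|² 4πr² dr over r > 0.59a.
The full normalization integral is A²·[π·a^3] = 1, fixing A².
Substituting u = r/a, A², 4π and the length scale all cancel in the ratio: P = ∫_{0.59}^{∞} u^2·e^(-2·u) du / ∫_{0}^{∞} u^2·e^(-2·u) du.
Using ∫ u^2·e^(-2·u) du = -(2·u^2 + 2·u + 1)·e^(-2·u)/4, the numerator is ≈ 0.220949 and the denominator is 1/4.
Taking the ratio yields P = 0.88380.

P ≈ 0.8838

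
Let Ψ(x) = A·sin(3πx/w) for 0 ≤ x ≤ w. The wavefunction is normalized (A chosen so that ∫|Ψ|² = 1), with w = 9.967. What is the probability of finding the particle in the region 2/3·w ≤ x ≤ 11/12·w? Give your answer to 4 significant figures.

The probability is P = ∫ |Ψ|² dx over [2/3·w, 11/12·w].
Since A² = 1/(w/2), this is the region integral divided by the full normalization integral.
Let u = x/w; then A² and the length scale cancel, so P = ∫_{2/3}^{11/12} sin(3·π·u)^2 du ÷ ∫_{0}^{1} sin(3·π·u)^2 du.
Using ∫ sin(3·π·u)^2 du = u/2 - sin(6·π·u)/(12·π), the numerator is 1/(12·π) + 1/8 and the denominator is 1/2.
This works out to P = (2 + 3·π)/(12·π).

P ≈ 0.3031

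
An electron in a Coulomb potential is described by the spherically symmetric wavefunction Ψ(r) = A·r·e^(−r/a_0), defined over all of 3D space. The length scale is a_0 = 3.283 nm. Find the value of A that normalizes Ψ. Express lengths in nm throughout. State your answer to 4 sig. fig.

A ≈ 0.01668 nm^(-5/2)

Require ∫ |Ψ|² 4πr² dr = 1 over the whole domain.
The angular integral contributes 4π, leaving ∫₀^∞ r²|Ψ|² dr.
∫|Ψ|² 4πr² dr = A²·(3·π·a_0^5).
Plugging in a_0 = 3.283 yields A = 0.016680.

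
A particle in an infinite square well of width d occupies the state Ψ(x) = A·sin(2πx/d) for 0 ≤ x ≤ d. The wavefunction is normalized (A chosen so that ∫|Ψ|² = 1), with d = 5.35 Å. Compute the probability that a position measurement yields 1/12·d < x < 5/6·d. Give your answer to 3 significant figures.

|Ψ|² is the probability density, so P = ∫_{1/12·d}^{5/6·d} |Ψ|² dx.
The normalization integral ∫|Ψ|²dx over the whole domain equals d/2·A², and A² cancels in the ratio.
Let u = x/d; then A² and the length scale cancel, so P = ∫_{1/12}^{5/6} sin(2·π·u)^2 du ÷ ∫_{0}^{1} sin(2·π·u)^2 du.
With ∫ sin(2·π·u)^2 du = u/2 - sin(4·π·u)/(8·π) + C, the region integral is √(3)/(8·π) + 3/8 and the full one is 1/2.
Taking the ratio, P = (√(3) + 3·π)/(4·π).

P ≈ 0.888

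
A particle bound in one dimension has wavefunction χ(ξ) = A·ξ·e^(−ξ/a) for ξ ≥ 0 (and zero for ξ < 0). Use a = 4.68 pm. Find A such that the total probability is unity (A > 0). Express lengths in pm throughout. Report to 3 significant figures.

A ≈ 0.198 pm^(-3/2)

Normalization requires ∫|χ|² dξ = 1, integrated from 0 to ∞.
Recall ∫₀^∞ ξ^m e^(−ξ/β) dξ = m!·β^(m+1), carrying out the integral gives A² · a^3/4.
Setting this equal to 1 gives A² = 1/(a^3/4).
With a = 4.68: A² = 0.03902 and A = 0.1975.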